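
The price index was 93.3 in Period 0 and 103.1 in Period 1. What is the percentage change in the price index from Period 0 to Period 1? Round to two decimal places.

Change = (103.1 − 93.3) / 93.3 × 100
       = 9.8 / 93.3 × 100 = 10.5038%

10.50%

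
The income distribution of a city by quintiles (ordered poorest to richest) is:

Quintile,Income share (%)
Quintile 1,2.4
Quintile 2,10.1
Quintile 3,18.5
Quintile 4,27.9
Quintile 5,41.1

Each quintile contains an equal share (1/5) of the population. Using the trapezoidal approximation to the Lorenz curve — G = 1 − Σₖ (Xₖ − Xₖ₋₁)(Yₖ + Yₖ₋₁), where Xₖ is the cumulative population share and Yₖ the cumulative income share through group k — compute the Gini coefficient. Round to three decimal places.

Cumulative income shares Yₖ: 0.0240, 0.1250, 0.3100, 0.5890, 1.0000
Σ (Xₖ−Xₖ₋₁)(Yₖ+Yₖ₋₁) = (1/5)(0.0240+0.0000) + (1/5)(0.1250+0.0240) + (1/5)(0.3100+0.1250) + (1/5)(0.5890+0.3100) + (1/5)(1.0000+0.5890)
  = 0.0048 + 0.0298 + 0.0870 + 0.1798 + 0.3178 = 0.6192
G = 1 − 0.6192 = 0.3808

0.381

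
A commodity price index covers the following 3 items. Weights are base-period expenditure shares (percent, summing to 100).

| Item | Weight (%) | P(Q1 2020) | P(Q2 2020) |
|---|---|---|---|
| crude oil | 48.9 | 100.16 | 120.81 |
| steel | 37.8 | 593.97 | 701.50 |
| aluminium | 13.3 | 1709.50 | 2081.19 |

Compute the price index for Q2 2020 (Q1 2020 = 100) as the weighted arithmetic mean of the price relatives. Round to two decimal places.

crude oil: 48.9 × (120.81/100.16) = 48.9 × 1.206170 = 58.9817
steel: 37.8 × (701.50/593.97) = 37.8 × 1.181036 = 44.6432
aluminium: 13.3 × (2081.19/1709.50) = 13.3 × 1.217426 = 16.1918
Index = Σ wᵢ·(p₁ᵢ/p₀ᵢ) = 58.9817 + 44.6432 + 16.1918 = 119.8167

119.82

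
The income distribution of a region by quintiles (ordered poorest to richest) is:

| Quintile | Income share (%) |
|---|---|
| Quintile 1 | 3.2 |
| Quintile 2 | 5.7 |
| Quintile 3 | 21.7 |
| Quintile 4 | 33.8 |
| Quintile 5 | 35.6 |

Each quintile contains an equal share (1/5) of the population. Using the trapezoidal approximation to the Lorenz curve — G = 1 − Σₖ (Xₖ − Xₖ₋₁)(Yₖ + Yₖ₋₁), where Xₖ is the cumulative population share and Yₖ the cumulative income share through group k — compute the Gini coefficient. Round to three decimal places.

0.372

Cumulative income shares Yₖ: 0.0320, 0.0890, 0.3060, 0.6440, 1.0000
Σ (Xₖ−Xₖ₋₁)(Yₖ+Yₖ₋₁) = (1/5)(0.0320+0.0000) + (1/5)(0.0890+0.0320) + (1/5)(0.3060+0.0890) + (1/5)(0.6440+0.3060) + (1/5)(1.0000+0.6440)
  = 0.0064 + 0.0242 + 0.0790 + 0.1900 + 0.3288 = 0.6284
G = 1 − 0.6284 = 0.3716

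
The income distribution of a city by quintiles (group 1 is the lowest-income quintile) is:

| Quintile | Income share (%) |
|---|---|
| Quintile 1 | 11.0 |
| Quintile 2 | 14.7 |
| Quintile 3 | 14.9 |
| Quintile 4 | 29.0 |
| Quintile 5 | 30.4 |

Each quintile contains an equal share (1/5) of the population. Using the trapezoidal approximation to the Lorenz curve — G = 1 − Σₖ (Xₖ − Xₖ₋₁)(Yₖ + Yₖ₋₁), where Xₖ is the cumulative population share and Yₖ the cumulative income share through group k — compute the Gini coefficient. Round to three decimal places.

Cumulative income shares Yₖ: 0.1100, 0.2570, 0.4060, 0.6960, 1.0000
Σ (Xₖ−Xₖ₋₁)(Yₖ+Yₖ₋₁) = (1/5)(0.1100+0.0000) + (1/5)(0.2570+0.1100) + (1/5)(0.4060+0.2570) + (1/5)(0.6960+0.4060) + (1/5)(1.0000+0.6960)
  = 0.0220 + 0.0734 + 0.1326 + 0.2204 + 0.3392 = 0.7876
G = 1 − 0.7876 = 0.2124

0.212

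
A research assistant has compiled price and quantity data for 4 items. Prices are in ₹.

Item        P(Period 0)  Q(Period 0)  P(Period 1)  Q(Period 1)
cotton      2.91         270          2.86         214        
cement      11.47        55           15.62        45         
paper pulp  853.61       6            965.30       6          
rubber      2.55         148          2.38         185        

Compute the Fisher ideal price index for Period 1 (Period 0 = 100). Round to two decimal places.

112.27

Laspeyres component (base-period weights):
ΣP(Period 1)Q(Period 0) = 2.86×270 + 15.62×55 + 965.30×6 + 2.38×148 = 772.2 + 859.1 + 5791.8 + 352.24 = 7775.34
ΣP(Period 0)Q(Period 0) = 2.91×270 + 11.47×55 + 853.61×6 + 2.55×148 = 785.7 + 630.85 + 5121.66 + 377.4 = 6915.61
L = 7775.34 / 6915.61 × 100 = 112.4317
Paasche component (current-period weights):
ΣP(Period 1)Q(Period 1) = 2.86×214 + 15.62×45 + 965.30×6 + 2.38×185 = 612.04 + 702.9 + 5791.8 + 440.3 = 7547.04
ΣP(Period 0)Q(Period 1) = 2.91×214 + 11.47×45 + 853.61×6 + 2.55×185 = 622.74 + 516.15 + 5121.66 + 471.75 = 6732.3
P = 7547.04 / 6732.3 × 100 = 112.1020
Fisher = √(L × P) = √(112.4317 × 112.1020) = 112.2667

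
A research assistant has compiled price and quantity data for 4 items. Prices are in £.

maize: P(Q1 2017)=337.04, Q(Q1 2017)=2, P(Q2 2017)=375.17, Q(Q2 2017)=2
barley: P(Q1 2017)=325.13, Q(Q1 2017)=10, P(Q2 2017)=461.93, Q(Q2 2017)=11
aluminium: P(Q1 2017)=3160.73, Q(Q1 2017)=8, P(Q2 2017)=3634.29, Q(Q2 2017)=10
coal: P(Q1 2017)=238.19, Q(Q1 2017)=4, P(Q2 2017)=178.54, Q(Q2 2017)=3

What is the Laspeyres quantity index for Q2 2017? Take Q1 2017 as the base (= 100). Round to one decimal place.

Laspeyres quantity index uses base-period prices as weights.
ΣP(Q1 2017)·Q(Q2 2017) = 337.04×2 + 325.13×11 + 3160.73×10 + 238.19×3 = 674.08 + 3576.43 + 31607.3 + 714.57 = 36572.38
ΣP(Q1 2017)·Q(Q1 2017) = 337.04×2 + 325.13×10 + 3160.73×8 + 238.19×4 = 674.08 + 3251.3 + 25285.84 + 952.76 = 30163.98
Index = 36572.38 / 30163.98 × 100 = 121.2452

121.2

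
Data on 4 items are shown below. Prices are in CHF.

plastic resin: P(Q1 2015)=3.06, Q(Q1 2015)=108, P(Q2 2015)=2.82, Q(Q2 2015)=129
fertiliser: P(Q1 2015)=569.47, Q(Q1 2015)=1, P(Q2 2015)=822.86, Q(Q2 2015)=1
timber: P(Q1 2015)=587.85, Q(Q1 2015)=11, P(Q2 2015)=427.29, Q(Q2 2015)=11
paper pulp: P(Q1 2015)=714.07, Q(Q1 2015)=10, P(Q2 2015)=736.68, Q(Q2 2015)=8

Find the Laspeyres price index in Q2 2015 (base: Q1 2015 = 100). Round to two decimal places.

90.95

Laspeyres price index uses base-period quantities as weights.
ΣP(Q2 2015)·Q(Q1 2015) = 2.82×108 + 822.86×1 + 427.29×11 + 736.68×10 = 304.56 + 822.86 + 4700.19 + 7366.8 = 13194.41
ΣP(Q1 2015)·Q(Q1 2015) = 3.06×108 + 569.47×1 + 587.85×11 + 714.07×10 = 330.48 + 569.47 + 6466.35 + 7140.7 = 14507
Index = 13194.41 / 14507 × 100 = 90.9520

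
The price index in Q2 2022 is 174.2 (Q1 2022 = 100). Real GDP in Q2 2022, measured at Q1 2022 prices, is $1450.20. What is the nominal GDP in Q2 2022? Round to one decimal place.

Nominal = Real × (Index/100) = 1450.20 × (174.2/100)
        = 1450.20 × 1.742 = 2526.2484

2526.2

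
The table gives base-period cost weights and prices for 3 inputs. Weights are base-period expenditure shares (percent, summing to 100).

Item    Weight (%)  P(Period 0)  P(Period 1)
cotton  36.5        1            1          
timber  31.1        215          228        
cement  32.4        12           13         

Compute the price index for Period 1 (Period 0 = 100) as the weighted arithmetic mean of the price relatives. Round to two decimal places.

cotton: 36.5 × (1/1) = 36.5 × 1.000000 = 36.5000
timber: 31.1 × (228/215) = 31.1 × 1.060465 = 32.9805
cement: 32.4 × (13/12) = 32.4 × 1.083333 = 35.1000
Index = Σ wᵢ·(p₁ᵢ/p₀ᵢ) = 36.5000 + 32.9805 + 35.1000 = 104.5805

104.58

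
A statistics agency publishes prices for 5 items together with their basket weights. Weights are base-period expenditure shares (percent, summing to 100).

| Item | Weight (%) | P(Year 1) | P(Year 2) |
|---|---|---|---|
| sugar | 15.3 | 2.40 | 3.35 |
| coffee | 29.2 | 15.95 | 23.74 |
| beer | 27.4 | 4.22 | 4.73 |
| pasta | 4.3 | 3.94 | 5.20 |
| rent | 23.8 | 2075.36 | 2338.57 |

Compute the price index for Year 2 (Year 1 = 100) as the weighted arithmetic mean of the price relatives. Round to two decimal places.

sugar: 15.3 × (3.35/2.40) = 15.3 × 1.395833 = 21.3563
coffee: 29.2 × (23.74/15.95) = 29.2 × 1.488401 = 43.4613
beer: 27.4 × (4.73/4.22) = 27.4 × 1.120853 = 30.7114
pasta: 4.3 × (5.20/3.94) = 4.3 × 1.319797 = 5.6751
rent: 23.8 × (2338.57/2075.36) = 23.8 × 1.126826 = 26.8185
Index = Σ wᵢ·(p₁ᵢ/p₀ᵢ) = 21.3563 + 43.4613 + 30.7114 + 5.6751 + 26.8185 = 128.0225

128.02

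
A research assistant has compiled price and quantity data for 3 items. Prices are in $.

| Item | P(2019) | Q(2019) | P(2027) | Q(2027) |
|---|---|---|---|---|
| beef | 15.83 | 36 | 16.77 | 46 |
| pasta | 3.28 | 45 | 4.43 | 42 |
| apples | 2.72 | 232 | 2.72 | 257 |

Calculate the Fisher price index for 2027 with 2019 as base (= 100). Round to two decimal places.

106.10

Laspeyres component (base-period weights):
ΣP(2027)Q(2019) = 16.77×36 + 4.43×45 + 2.72×232 = 603.72 + 199.35 + 631.04 = 1434.11
ΣP(2019)Q(2019) = 15.83×36 + 3.28×45 + 2.72×232 = 569.88 + 147.6 + 631.04 = 1348.52
L = 1434.11 / 1348.52 × 100 = 106.3470
Paasche component (current-period weights):
ΣP(2027)Q(2027) = 16.77×46 + 4.43×42 + 2.72×257 = 771.42 + 186.06 + 699.04 = 1656.52
ΣP(2019)Q(2027) = 15.83×46 + 3.28×42 + 2.72×257 = 728.18 + 137.76 + 699.04 = 1564.98
P = 1656.52 / 1564.98 × 100 = 105.8493
Fisher = √(L × P) = √(106.3470 × 105.8493) = 106.0978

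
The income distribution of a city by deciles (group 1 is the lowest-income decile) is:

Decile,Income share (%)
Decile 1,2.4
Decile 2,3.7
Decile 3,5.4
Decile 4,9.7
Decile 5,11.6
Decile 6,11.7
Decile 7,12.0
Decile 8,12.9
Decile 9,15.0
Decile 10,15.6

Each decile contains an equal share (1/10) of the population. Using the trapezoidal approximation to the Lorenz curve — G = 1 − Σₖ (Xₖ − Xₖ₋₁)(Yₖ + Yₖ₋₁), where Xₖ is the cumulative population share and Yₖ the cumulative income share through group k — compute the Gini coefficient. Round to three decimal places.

0.242

Cumulative income shares Yₖ: 0.0240, 0.0610, 0.1150, 0.2120, 0.3280, 0.4450, 0.5650, 0.6940, 0.8440, 1.0000
Σ (Xₖ−Xₖ₋₁)(Yₖ+Yₖ₋₁) = (1/10)(0.0240+0.0000) + (1/10)(0.0610+0.0240) + (1/10)(0.1150+0.0610) + (1/10)(0.2120+0.1150) + (1/10)(0.3280+0.2120) + (1/10)(0.4450+0.3280) + (1/10)(0.5650+0.4450) + (1/10)(0.6940+0.5650) + (1/10)(0.8440+0.6940) + (1/10)(1.0000+0.8440)
  = 0.0024 + 0.0085 + 0.0176 + 0.0327 + 0.0540 + 0.0773 + 0.1010 + 0.1259 + 0.1538 + 0.1844 = 0.7576
G = 1 − 0.7576 = 0.2424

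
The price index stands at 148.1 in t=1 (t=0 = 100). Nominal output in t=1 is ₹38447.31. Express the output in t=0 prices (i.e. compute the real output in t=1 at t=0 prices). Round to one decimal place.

25960.4

Real = Nominal ÷ (Index/100) = 38447.31 ÷ (148.1/100)
     = 38447.31 ÷ 1.481 = 25960.3714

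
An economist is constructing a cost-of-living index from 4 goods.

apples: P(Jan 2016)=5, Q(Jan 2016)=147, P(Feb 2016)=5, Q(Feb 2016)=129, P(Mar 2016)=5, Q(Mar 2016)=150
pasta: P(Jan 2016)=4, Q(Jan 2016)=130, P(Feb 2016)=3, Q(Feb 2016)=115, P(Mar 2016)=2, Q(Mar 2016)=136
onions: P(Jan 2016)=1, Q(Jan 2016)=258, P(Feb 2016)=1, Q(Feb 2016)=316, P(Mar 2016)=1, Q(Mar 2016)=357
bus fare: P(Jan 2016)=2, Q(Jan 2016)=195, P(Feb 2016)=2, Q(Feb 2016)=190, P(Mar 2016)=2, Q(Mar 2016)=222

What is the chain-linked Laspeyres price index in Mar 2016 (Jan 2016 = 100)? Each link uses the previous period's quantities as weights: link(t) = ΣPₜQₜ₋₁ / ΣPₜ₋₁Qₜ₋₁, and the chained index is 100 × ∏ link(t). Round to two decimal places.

86.81

Link Jan 2016→Feb 2016:
ΣP(Feb 2016)Q(Jan 2016) = 5×147 + 3×130 + 1×258 + 2×195 = 735 + 390 + 258 + 390 = 1773
ΣP(Jan 2016)Q(Jan 2016) = 5×147 + 4×130 + 1×258 + 2×195 = 735 + 520 + 258 + 390 = 1903
link = 1773/1903 = 0.931687
Link Feb 2016→Mar 2016:
ΣP(Mar 2016)Q(Feb 2016) = 5×129 + 2×115 + 1×316 + 2×190 = 645 + 230 + 316 + 380 = 1571
ΣP(Feb 2016)Q(Feb 2016) = 5×129 + 3×115 + 1×316 + 2×190 = 645 + 345 + 316 + 380 = 1686
link = 1571/1686 = 0.931791
Chained index = 100 × 0.931687 × 0.931791 = 86.8138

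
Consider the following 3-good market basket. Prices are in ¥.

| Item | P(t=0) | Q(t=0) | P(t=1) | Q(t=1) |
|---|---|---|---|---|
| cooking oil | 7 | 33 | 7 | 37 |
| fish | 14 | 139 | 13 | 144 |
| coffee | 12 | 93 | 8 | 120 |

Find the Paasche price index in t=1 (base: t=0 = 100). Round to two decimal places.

Paasche price index uses current-period quantities as weights.
ΣP(t=1)·Q(t=1) = 7×37 + 13×144 + 8×120 = 259 + 1872 + 960 = 3091
ΣP(t=0)·Q(t=1) = 7×37 + 14×144 + 12×120 = 259 + 2016 + 1440 = 3715
Index = 3091 / 3715 × 100 = 83.2032

83.20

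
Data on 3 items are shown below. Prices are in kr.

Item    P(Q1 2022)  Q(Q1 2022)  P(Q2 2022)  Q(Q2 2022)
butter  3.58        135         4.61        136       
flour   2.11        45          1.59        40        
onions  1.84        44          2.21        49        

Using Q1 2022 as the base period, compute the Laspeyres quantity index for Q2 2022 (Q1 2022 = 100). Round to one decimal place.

Laspeyres quantity index uses base-period prices as weights.
ΣP(Q1 2022)·Q(Q2 2022) = 3.58×136 + 2.11×40 + 1.84×49 = 486.88 + 84.4 + 90.16 = 661.44
ΣP(Q1 2022)·Q(Q1 2022) = 3.58×135 + 2.11×45 + 1.84×44 = 483.3 + 94.95 + 80.96 = 659.21
Index = 661.44 / 659.21 × 100 = 100.3383

100.3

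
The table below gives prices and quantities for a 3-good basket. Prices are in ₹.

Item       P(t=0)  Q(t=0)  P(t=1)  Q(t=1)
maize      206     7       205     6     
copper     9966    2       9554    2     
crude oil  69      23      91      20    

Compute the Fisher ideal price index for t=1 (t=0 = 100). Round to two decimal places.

Laspeyres component (base-period weights):
ΣP(t=1)Q(t=0) = 205×7 + 9554×2 + 91×23 = 1435 + 19108 + 2093 = 22636
ΣP(t=0)Q(t=0) = 206×7 + 9966×2 + 69×23 = 1442 + 19932 + 1587 = 22961
L = 22636 / 22961 × 100 = 98.5846
Paasche component (current-period weights):
ΣP(t=1)Q(t=1) = 205×6 + 9554×2 + 91×20 = 1230 + 19108 + 1820 = 22158
ΣP(t=0)Q(t=1) = 206×6 + 9966×2 + 69×20 = 1236 + 19932 + 1380 = 22548
P = 22158 / 22548 × 100 = 98.2704
Fisher = √(L × P) = √(98.5846 × 98.2704) = 98.4273

98.43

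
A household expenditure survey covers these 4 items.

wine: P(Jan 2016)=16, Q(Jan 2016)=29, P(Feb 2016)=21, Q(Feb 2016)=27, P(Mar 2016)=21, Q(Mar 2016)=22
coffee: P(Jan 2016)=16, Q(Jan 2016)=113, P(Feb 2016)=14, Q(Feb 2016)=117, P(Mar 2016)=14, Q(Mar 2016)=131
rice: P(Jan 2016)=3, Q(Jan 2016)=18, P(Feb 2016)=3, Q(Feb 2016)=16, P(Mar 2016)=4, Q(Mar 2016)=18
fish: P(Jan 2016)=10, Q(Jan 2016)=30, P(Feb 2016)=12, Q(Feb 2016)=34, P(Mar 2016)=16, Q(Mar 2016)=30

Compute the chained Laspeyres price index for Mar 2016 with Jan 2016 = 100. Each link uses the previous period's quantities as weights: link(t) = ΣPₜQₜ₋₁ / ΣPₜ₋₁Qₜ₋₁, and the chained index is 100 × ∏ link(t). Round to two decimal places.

104.87

Link Jan 2016→Feb 2016:
ΣP(Feb 2016)Q(Jan 2016) = 21×29 + 14×113 + 3×18 + 12×30 = 609 + 1582 + 54 + 360 = 2605
ΣP(Jan 2016)Q(Jan 2016) = 16×29 + 16×113 + 3×18 + 10×30 = 464 + 1808 + 54 + 300 = 2626
link = 2605/2626 = 0.992003
Link Feb 2016→Mar 2016:
ΣP(Mar 2016)Q(Feb 2016) = 21×27 + 14×117 + 4×16 + 16×34 = 567 + 1638 + 64 + 544 = 2813
ΣP(Feb 2016)Q(Feb 2016) = 21×27 + 14×117 + 3×16 + 12×34 = 567 + 1638 + 48 + 408 = 2661
link = 2813/2661 = 1.057121
Chained index = 100 × 0.992003 × 1.057121 = 104.8668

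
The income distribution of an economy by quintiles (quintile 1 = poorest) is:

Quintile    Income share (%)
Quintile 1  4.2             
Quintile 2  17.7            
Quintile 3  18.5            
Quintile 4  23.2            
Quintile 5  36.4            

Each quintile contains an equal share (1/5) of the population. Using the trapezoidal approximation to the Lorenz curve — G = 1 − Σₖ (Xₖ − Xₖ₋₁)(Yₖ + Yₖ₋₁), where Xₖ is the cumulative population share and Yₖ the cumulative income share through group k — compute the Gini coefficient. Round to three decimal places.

0.280

Cumulative income shares Yₖ: 0.0420, 0.2190, 0.4040, 0.6360, 1.0000
Σ (Xₖ−Xₖ₋₁)(Yₖ+Yₖ₋₁) = (1/5)(0.0420+0.0000) + (1/5)(0.2190+0.0420) + (1/5)(0.4040+0.2190) + (1/5)(0.6360+0.4040) + (1/5)(1.0000+0.6360)
  = 0.0084 + 0.0522 + 0.1246 + 0.2080 + 0.3272 = 0.7204
G = 1 − 0.7204 = 0.2796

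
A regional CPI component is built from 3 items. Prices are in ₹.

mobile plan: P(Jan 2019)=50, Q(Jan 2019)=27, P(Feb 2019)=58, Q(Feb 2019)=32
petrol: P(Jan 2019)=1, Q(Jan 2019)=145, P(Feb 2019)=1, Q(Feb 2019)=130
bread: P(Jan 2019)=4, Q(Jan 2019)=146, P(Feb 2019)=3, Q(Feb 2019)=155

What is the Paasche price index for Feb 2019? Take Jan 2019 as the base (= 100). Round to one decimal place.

Paasche price index uses current-period quantities as weights.
ΣP(Feb 2019)·Q(Feb 2019) = 58×32 + 1×130 + 3×155 = 1856 + 130 + 465 = 2451
ΣP(Jan 2019)·Q(Feb 2019) = 50×32 + 1×130 + 4×155 = 1600 + 130 + 620 = 2350
Index = 2451 / 2350 × 100 = 104.2979

104.3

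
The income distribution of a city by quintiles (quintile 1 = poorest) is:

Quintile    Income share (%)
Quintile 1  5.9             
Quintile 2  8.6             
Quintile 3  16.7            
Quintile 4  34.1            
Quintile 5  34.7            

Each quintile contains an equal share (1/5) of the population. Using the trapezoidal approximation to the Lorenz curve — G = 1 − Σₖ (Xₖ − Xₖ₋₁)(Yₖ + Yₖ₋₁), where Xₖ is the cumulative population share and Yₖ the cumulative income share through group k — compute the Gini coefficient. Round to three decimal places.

0.332

Cumulative income shares Yₖ: 0.0590, 0.1450, 0.3120, 0.6530, 1.0000
Σ (Xₖ−Xₖ₋₁)(Yₖ+Yₖ₋₁) = (1/5)(0.0590+0.0000) + (1/5)(0.1450+0.0590) + (1/5)(0.3120+0.1450) + (1/5)(0.6530+0.3120) + (1/5)(1.0000+0.6530)
  = 0.0118 + 0.0408 + 0.0914 + 0.1930 + 0.3306 = 0.6676
G = 1 − 0.6676 = 0.3324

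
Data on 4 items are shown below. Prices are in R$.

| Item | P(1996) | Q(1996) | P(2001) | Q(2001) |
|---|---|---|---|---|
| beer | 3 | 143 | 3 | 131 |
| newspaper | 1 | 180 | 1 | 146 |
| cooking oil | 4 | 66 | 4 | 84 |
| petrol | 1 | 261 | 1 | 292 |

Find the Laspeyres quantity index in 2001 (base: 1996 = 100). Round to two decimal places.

Laspeyres quantity index uses base-period prices as weights.
ΣP(1996)·Q(2001) = 3×131 + 1×146 + 4×84 + 1×292 = 393 + 146 + 336 + 292 = 1167
ΣP(1996)·Q(1996) = 3×143 + 1×180 + 4×66 + 1×261 = 429 + 180 + 264 + 261 = 1134
Index = 1167 / 1134 × 100 = 102.9101

102.91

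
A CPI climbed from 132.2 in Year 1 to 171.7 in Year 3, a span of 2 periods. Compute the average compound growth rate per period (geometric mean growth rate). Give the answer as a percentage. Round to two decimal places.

Growth factor = (171.7/132.2)^(1/2) = (1.298790)^(1/2) = 1.139645
Growth rate = 1.139645 − 1 = 0.139645 = 13.9645%

13.96%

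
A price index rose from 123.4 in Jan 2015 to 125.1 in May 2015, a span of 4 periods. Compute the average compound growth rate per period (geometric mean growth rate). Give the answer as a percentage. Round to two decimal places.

Growth factor = (125.1/123.4)^(1/4) = (1.013776)^(1/4) = 1.003426
Growth rate = 1.003426 − 1 = 0.003426 = 0.3426%

0.34%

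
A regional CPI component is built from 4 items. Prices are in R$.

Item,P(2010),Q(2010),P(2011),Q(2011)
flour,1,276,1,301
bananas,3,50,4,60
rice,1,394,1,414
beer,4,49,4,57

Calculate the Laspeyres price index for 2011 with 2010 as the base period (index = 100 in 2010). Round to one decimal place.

Laspeyres price index uses base-period quantities as weights.
ΣP(2011)·Q(2010) = 1×276 + 4×50 + 1×394 + 4×49 = 276 + 200 + 394 + 196 = 1066
ΣP(2010)·Q(2010) = 1×276 + 3×50 + 1×394 + 4×49 = 276 + 150 + 394 + 196 = 1016
Index = 1066 / 1016 × 100 = 104.9213

104.9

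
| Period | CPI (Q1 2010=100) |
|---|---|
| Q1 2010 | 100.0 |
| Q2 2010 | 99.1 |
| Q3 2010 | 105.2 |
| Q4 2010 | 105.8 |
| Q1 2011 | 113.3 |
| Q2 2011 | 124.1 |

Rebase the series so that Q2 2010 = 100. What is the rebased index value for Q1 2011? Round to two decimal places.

Rebased(Q1 2011) = 113.3 / 99.1 × 100 = 114.3290

114.33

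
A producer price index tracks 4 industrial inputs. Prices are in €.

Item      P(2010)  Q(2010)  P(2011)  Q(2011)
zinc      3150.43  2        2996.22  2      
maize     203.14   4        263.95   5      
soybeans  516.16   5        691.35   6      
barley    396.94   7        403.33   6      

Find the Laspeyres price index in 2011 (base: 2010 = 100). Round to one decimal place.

Laspeyres price index uses base-period quantities as weights.
ΣP(2011)·Q(2010) = 2996.22×2 + 263.95×4 + 691.35×5 + 403.33×7 = 5992.44 + 1055.8 + 3456.75 + 2823.31 = 13328.3
ΣP(2010)·Q(2010) = 3150.43×2 + 203.14×4 + 516.16×5 + 396.94×7 = 6300.86 + 812.56 + 2580.8 + 2778.58 = 12472.8
Index = 13328.3 / 12472.8 × 100 = 106.8589

106.9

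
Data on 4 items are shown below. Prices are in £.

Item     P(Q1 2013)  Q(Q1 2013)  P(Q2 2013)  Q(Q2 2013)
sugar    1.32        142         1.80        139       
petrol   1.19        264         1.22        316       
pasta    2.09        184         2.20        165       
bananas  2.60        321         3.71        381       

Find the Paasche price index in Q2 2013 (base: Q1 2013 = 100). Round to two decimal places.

127.30

Paasche price index uses current-period quantities as weights.
ΣP(Q2 2013)·Q(Q2 2013) = 1.80×139 + 1.22×316 + 2.20×165 + 3.71×381 = 250.2 + 385.52 + 363 + 1413.51 = 2412.23
ΣP(Q1 2013)·Q(Q2 2013) = 1.32×139 + 1.19×316 + 2.09×165 + 2.60×381 = 183.48 + 376.04 + 344.85 + 990.6 = 1894.97
Index = 2412.23 / 1894.97 × 100 = 127.2965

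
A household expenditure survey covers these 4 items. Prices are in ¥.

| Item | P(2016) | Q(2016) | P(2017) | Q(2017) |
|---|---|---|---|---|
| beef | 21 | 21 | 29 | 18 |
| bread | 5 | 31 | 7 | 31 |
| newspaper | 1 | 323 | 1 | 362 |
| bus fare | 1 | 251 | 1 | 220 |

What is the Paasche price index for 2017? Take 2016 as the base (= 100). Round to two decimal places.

118.48

Paasche price index uses current-period quantities as weights.
ΣP(2017)·Q(2017) = 29×18 + 7×31 + 1×362 + 1×220 = 522 + 217 + 362 + 220 = 1321
ΣP(2016)·Q(2017) = 21×18 + 5×31 + 1×362 + 1×220 = 378 + 155 + 362 + 220 = 1115
Index = 1321 / 1115 × 100 = 118.4753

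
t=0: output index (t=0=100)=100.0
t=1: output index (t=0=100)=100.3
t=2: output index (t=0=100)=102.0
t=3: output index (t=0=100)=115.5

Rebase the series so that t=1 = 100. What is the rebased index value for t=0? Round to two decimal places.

99.70

Rebased(t=0) = 100.0 / 100.3 × 100 = 99.7009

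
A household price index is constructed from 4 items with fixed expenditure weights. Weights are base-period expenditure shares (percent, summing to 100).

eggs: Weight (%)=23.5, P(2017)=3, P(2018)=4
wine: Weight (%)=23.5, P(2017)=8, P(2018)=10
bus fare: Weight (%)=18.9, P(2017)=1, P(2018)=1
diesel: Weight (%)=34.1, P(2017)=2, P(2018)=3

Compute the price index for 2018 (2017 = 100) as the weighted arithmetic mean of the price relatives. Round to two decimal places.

eggs: 23.5 × (4/3) = 23.5 × 1.333333 = 31.3333
wine: 23.5 × (10/8) = 23.5 × 1.250000 = 29.3750
bus fare: 18.9 × (1/1) = 18.9 × 1.000000 = 18.9000
diesel: 34.1 × (3/2) = 34.1 × 1.500000 = 51.1500
Index = Σ wᵢ·(p₁ᵢ/p₀ᵢ) = 31.3333 + 29.3750 + 18.9000 + 51.1500 = 130.7583

130.76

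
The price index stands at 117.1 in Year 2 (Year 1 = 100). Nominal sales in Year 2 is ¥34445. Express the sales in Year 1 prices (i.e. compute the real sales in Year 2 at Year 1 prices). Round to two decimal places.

29415.03

Real = Nominal ÷ (Index/100) = 34445 ÷ (117.1/100)
     = 34445 ÷ 1.171 = 29415.0299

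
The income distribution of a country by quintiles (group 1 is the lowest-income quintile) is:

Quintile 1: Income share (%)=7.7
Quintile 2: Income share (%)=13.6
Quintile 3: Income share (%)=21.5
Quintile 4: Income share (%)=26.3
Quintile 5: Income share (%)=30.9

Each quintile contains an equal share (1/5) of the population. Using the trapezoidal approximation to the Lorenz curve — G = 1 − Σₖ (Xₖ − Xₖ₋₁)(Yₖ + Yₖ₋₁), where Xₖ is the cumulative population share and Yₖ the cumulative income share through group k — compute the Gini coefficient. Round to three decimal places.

0.236

Cumulative income shares Yₖ: 0.0770, 0.2130, 0.4280, 0.6910, 1.0000
Σ (Xₖ−Xₖ₋₁)(Yₖ+Yₖ₋₁) = (1/5)(0.0770+0.0000) + (1/5)(0.2130+0.0770) + (1/5)(0.4280+0.2130) + (1/5)(0.6910+0.4280) + (1/5)(1.0000+0.6910)
  = 0.0154 + 0.0580 + 0.1282 + 0.2238 + 0.3382 = 0.7636
G = 1 − 0.7636 = 0.2364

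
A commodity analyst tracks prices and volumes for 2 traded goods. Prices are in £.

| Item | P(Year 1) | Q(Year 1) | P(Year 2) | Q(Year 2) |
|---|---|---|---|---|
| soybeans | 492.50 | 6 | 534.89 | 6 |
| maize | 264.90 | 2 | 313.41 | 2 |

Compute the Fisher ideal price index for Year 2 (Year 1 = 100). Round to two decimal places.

110.08

Laspeyres component (base-period weights):
ΣP(Year 2)Q(Year 1) = 534.89×6 + 313.41×2 = 3209.34 + 626.82 = 3836.16
ΣP(Year 1)Q(Year 1) = 492.50×6 + 264.90×2 = 2955 + 529.8 = 3484.8
L = 3836.16 / 3484.8 × 100 = 110.0826
Paasche component (current-period weights):
ΣP(Year 2)Q(Year 2) = 534.89×6 + 313.41×2 = 3209.34 + 626.82 = 3836.16
ΣP(Year 1)Q(Year 2) = 492.50×6 + 264.90×2 = 2955 + 529.8 = 3484.8
P = 3836.16 / 3484.8 × 100 = 110.0826
Fisher = √(L × P) = √(110.0826 × 110.0826) = 110.0826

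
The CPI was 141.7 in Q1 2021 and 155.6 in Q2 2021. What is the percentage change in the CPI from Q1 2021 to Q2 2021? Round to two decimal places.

Change = (155.6 − 141.7) / 141.7 × 100
       = 13.9 / 141.7 × 100 = 9.8095%

9.81%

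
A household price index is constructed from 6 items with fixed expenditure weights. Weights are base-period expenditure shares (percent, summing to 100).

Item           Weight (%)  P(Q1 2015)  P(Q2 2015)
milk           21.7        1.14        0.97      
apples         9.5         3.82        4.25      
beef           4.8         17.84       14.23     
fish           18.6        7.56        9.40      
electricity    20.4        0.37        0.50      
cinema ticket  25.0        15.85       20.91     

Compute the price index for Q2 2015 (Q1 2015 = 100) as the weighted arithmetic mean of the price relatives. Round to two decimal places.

116.54

milk: 21.7 × (0.97/1.14) = 21.7 × 0.850877 = 18.4640
apples: 9.5 × (4.25/3.82) = 9.5 × 1.112565 = 10.5694
beef: 4.8 × (14.23/17.84) = 4.8 × 0.797646 = 3.8287
fish: 18.6 × (9.40/7.56) = 18.6 × 1.243386 = 23.1270
electricity: 20.4 × (0.50/0.37) = 20.4 × 1.351351 = 27.5676
cinema ticket: 25.0 × (20.91/15.85) = 25.0 × 1.319243 = 32.9811
Index = Σ wᵢ·(p₁ᵢ/p₀ᵢ) = 18.4640 + 10.5694 + 3.8287 + 23.1270 + 27.5676 + 32.9811 = 116.5377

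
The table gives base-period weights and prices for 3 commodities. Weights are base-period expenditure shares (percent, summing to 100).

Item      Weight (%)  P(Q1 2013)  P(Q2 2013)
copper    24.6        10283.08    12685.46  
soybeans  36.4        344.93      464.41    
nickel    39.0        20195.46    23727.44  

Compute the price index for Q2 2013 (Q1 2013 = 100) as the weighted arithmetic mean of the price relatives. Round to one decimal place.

125.2

copper: 24.6 × (12685.46/10283.08) = 24.6 × 1.233625 = 30.3472
soybeans: 36.4 × (464.41/344.93) = 36.4 × 1.346389 = 49.0086
nickel: 39.0 × (23727.44/20195.46) = 39.0 × 1.174890 = 45.8207
Index = Σ wᵢ·(p₁ᵢ/p₀ᵢ) = 30.3472 + 49.0086 + 45.8207 = 125.1764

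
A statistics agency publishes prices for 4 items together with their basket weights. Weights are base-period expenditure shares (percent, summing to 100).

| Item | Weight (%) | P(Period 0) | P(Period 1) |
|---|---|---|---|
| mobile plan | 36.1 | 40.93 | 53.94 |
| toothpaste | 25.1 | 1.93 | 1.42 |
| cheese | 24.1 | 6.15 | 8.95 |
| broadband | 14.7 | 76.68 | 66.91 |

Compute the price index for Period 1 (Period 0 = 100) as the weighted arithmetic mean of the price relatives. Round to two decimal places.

113.94

mobile plan: 36.1 × (53.94/40.93) = 36.1 × 1.317860 = 47.5747
toothpaste: 25.1 × (1.42/1.93) = 25.1 × 0.735751 = 18.4674
cheese: 24.1 × (8.95/6.15) = 24.1 × 1.455285 = 35.0724
broadband: 14.7 × (66.91/76.68) = 14.7 × 0.872587 = 12.8270
Index = Σ wᵢ·(p₁ᵢ/p₀ᵢ) = 47.5747 + 18.4674 + 35.0724 + 12.8270 = 113.9415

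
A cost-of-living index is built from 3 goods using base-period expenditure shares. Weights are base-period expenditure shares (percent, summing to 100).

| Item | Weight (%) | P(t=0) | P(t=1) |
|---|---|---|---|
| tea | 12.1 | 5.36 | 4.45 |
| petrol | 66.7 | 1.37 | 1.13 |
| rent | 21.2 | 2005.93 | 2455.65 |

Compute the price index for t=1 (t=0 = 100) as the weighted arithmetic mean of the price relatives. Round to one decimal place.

91.0

tea: 12.1 × (4.45/5.36) = 12.1 × 0.830224 = 10.0457
petrol: 66.7 × (1.13/1.37) = 66.7 × 0.824818 = 55.0153
rent: 21.2 × (2455.65/2005.93) = 21.2 × 1.224195 = 25.9529
Index = Σ wᵢ·(p₁ᵢ/p₀ᵢ) = 10.0457 + 55.0153 + 25.9529 = 91.0140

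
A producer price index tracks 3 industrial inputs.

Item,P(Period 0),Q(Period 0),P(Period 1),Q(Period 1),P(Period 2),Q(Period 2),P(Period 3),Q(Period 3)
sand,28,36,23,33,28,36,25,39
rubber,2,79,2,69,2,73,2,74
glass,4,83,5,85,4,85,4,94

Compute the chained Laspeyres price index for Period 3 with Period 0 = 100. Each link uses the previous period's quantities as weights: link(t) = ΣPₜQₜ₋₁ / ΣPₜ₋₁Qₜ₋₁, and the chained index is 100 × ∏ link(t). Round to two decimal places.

92.01

Link Period 0→Period 1:
ΣP(Period 1)Q(Period 0) = 23×36 + 2×79 + 5×83 = 828 + 158 + 415 = 1401
ΣP(Period 0)Q(Period 0) = 28×36 + 2×79 + 4×83 = 1008 + 158 + 332 = 1498
link = 1401/1498 = 0.935247
Link Period 1→Period 2:
ΣP(Period 2)Q(Period 1) = 28×33 + 2×69 + 4×85 = 924 + 138 + 340 = 1402
ΣP(Period 1)Q(Period 1) = 23×33 + 2×69 + 5×85 = 759 + 138 + 425 = 1322
link = 1402/1322 = 1.060514
Link Period 2→Period 3:
ΣP(Period 3)Q(Period 2) = 25×36 + 2×73 + 4×85 = 900 + 146 + 340 = 1386
ΣP(Period 2)Q(Period 2) = 28×36 + 2×73 + 4×85 = 1008 + 146 + 340 = 1494
link = 1386/1494 = 0.927711
Chained index = 100 × 0.935247 × 1.060514 × 0.927711 = 92.0143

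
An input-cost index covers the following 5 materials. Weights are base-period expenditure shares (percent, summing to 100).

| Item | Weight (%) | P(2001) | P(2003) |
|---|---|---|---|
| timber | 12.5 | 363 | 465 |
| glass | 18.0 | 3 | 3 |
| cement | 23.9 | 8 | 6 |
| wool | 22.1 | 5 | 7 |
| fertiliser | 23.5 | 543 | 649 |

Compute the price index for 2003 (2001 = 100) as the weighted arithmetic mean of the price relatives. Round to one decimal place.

111.0

timber: 12.5 × (465/363) = 12.5 × 1.280992 = 16.0124
glass: 18.0 × (3/3) = 18.0 × 1.000000 = 18.0000
cement: 23.9 × (6/8) = 23.9 × 0.750000 = 17.9250
wool: 22.1 × (7/5) = 22.1 × 1.400000 = 30.9400
fertiliser: 23.5 × (649/543) = 23.5 × 1.195212 = 28.0875
Index = Σ wᵢ·(p₁ᵢ/p₀ᵢ) = 16.0124 + 18.0000 + 17.9250 + 30.9400 + 28.0875 = 110.9649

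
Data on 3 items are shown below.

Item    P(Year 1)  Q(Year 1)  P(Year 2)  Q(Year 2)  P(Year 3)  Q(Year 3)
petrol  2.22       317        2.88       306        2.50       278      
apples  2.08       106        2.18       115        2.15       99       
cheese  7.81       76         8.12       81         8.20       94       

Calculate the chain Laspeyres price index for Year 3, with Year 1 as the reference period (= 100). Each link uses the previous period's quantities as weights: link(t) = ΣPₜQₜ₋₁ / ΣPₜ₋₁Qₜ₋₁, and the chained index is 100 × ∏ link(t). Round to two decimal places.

Link Year 1→Year 2:
ΣP(Year 2)Q(Year 1) = 2.88×317 + 2.18×106 + 8.12×76 = 912.96 + 231.08 + 617.12 = 1761.16
ΣP(Year 1)Q(Year 1) = 2.22×317 + 2.08×106 + 7.81×76 = 703.74 + 220.48 + 593.56 = 1517.78
link = 1761.16/1517.78 = 1.160353
Link Year 2→Year 3:
ΣP(Year 3)Q(Year 2) = 2.50×306 + 2.15×115 + 8.20×81 = 765 + 247.25 + 664.2 = 1676.45
ΣP(Year 2)Q(Year 2) = 2.88×306 + 2.18×115 + 8.12×81 = 881.28 + 250.7 + 657.72 = 1789.7
link = 1676.45/1789.7 = 0.936721
Chained index = 100 × 1.160353 × 0.936721 = 108.6927

108.69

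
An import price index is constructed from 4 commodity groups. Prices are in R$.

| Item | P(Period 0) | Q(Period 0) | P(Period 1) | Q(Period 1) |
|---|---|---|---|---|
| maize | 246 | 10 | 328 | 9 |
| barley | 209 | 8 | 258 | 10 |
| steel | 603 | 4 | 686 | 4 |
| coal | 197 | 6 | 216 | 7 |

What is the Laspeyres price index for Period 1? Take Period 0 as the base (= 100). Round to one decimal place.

121.5

Laspeyres price index uses base-period quantities as weights.
ΣP(Period 1)·Q(Period 0) = 328×10 + 258×8 + 686×4 + 216×6 = 3280 + 2064 + 2744 + 1296 = 9384
ΣP(Period 0)·Q(Period 0) = 246×10 + 209×8 + 603×4 + 197×6 = 2460 + 1672 + 2412 + 1182 = 7726
Index = 9384 / 7726 × 100 = 121.4600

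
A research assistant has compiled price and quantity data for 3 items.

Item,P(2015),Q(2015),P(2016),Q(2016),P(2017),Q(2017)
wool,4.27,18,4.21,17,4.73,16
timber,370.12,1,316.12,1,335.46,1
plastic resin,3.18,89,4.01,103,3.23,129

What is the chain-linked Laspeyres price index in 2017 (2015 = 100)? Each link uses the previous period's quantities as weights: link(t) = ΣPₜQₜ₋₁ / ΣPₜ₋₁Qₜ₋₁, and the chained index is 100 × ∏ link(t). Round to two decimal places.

Link 2015→2016:
ΣP(2016)Q(2015) = 4.21×18 + 316.12×1 + 4.01×89 = 75.78 + 316.12 + 356.89 = 748.79
ΣP(2015)Q(2015) = 4.27×18 + 370.12×1 + 3.18×89 = 76.86 + 370.12 + 283.02 = 730
link = 748.79/730 = 1.025740
Link 2016→2017:
ΣP(2017)Q(2016) = 4.73×17 + 335.46×1 + 3.23×103 = 80.41 + 335.46 + 332.69 = 748.56
ΣP(2016)Q(2016) = 4.21×17 + 316.12×1 + 4.01×103 = 71.57 + 316.12 + 413.03 = 800.72
link = 748.56/800.72 = 0.934859
Chained index = 100 × 1.025740 × 0.934859 = 95.8922

95.89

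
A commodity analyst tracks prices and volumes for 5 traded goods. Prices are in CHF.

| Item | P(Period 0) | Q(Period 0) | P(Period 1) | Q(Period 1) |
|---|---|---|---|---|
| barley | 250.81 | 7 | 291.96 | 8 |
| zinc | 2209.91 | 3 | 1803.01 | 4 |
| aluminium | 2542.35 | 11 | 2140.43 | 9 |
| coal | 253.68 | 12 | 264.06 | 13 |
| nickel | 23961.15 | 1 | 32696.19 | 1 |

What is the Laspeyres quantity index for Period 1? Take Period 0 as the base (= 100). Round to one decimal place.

96.3

Laspeyres quantity index uses base-period prices as weights.
ΣP(Period 0)·Q(Period 1) = 250.81×8 + 2209.91×4 + 2542.35×9 + 253.68×13 + 23961.15×1 = 2006.48 + 8839.64 + 22881.15 + 3297.84 + 23961.15 = 60986.26
ΣP(Period 0)·Q(Period 0) = 250.81×7 + 2209.91×3 + 2542.35×11 + 253.68×12 + 23961.15×1 = 1755.67 + 6629.73 + 27965.85 + 3044.16 + 23961.15 = 63356.56
Index = 60986.26 / 63356.56 × 100 = 96.2588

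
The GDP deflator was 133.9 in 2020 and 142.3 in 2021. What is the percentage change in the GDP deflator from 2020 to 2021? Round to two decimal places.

6.27%

Change = (142.3 − 133.9) / 133.9 × 100
       = 8.4 / 133.9 × 100 = 6.2733%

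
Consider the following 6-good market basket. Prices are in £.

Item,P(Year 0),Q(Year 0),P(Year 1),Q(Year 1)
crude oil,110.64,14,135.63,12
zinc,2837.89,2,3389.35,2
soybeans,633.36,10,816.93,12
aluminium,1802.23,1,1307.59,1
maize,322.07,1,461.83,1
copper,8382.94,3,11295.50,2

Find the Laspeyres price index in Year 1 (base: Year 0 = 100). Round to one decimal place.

Laspeyres price index uses base-period quantities as weights.
ΣP(Year 1)·Q(Year 0) = 135.63×14 + 3389.35×2 + 816.93×10 + 1307.59×1 + 461.83×1 + 11295.50×3 = 1898.82 + 6778.7 + 8169.3 + 1307.59 + 461.83 + 33886.5 = 52502.74
ΣP(Year 0)·Q(Year 0) = 110.64×14 + 2837.89×2 + 633.36×10 + 1802.23×1 + 322.07×1 + 8382.94×3 = 1548.96 + 5675.78 + 6333.6 + 1802.23 + 322.07 + 25148.82 = 40831.46
Index = 52502.74 / 40831.46 × 100 = 128.5840

128.6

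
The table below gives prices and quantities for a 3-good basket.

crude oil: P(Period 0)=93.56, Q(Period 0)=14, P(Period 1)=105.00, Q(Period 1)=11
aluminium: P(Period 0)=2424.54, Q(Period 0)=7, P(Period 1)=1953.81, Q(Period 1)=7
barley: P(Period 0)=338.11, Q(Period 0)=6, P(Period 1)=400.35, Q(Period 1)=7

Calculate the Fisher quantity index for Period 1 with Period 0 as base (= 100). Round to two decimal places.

100.38

Laspeyres component (base-period weights):
ΣP(Period 0)Q(Period 1) = 93.56×11 + 2424.54×7 + 338.11×7 = 1029.16 + 16971.78 + 2366.77 = 20367.71
ΣP(Period 0)Q(Period 0) = 93.56×14 + 2424.54×7 + 338.11×6 = 1309.84 + 16971.78 + 2028.66 = 20310.28
L = 20367.71 / 20310.28 × 100 = 100.2828
Paasche component (current-period weights):
ΣP(Period 1)Q(Period 1) = 105.00×11 + 1953.81×7 + 400.35×7 = 1155 + 13676.67 + 2802.45 = 17634.12
ΣP(Period 1)Q(Period 0) = 105.00×14 + 1953.81×7 + 400.35×6 = 1470 + 13676.67 + 2402.1 = 17548.77
P = 17634.12 / 17548.77 × 100 = 100.4864
Fisher = √(L × P) = √(100.2828 × 100.4864) = 100.3845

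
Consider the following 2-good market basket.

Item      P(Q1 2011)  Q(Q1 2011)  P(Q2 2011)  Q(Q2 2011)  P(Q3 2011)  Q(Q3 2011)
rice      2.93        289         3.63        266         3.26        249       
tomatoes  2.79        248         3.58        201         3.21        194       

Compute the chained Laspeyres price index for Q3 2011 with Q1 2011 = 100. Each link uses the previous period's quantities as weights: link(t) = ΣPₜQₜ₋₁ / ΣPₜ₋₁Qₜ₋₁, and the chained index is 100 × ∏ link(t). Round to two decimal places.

112.97

Link Q1 2011→Q2 2011:
ΣP(Q2 2011)Q(Q1 2011) = 3.63×289 + 3.58×248 = 1049.07 + 887.84 = 1936.91
ΣP(Q1 2011)Q(Q1 2011) = 2.93×289 + 2.79×248 = 846.77 + 691.92 = 1538.69
link = 1936.91/1538.69 = 1.258805
Link Q2 2011→Q3 2011:
ΣP(Q3 2011)Q(Q2 2011) = 3.26×266 + 3.21×201 = 867.16 + 645.21 = 1512.37
ΣP(Q2 2011)Q(Q2 2011) = 3.63×266 + 3.58×201 = 965.58 + 719.58 = 1685.16
link = 1512.37/1685.16 = 0.897464
Chained index = 100 × 1.258805 × 0.897464 = 112.9731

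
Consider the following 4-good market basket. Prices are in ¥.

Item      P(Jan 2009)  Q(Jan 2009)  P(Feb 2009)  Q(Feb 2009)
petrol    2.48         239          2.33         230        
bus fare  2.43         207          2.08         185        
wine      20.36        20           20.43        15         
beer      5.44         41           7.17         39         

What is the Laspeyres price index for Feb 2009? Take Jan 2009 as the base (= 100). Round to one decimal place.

Laspeyres price index uses base-period quantities as weights.
ΣP(Feb 2009)·Q(Jan 2009) = 2.33×239 + 2.08×207 + 20.43×20 + 7.17×41 = 556.87 + 430.56 + 408.6 + 293.97 = 1690
ΣP(Jan 2009)·Q(Jan 2009) = 2.48×239 + 2.43×207 + 20.36×20 + 5.44×41 = 592.72 + 503.01 + 407.2 + 223.04 = 1725.97
Index = 1690 / 1725.97 × 100 = 97.9160

97.9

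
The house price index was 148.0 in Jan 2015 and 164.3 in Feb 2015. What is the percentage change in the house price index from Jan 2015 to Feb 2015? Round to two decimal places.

Change = (164.3 − 148.0) / 148.0 × 100
       = 16.3 / 148.0 × 100 = 11.0135%

11.01%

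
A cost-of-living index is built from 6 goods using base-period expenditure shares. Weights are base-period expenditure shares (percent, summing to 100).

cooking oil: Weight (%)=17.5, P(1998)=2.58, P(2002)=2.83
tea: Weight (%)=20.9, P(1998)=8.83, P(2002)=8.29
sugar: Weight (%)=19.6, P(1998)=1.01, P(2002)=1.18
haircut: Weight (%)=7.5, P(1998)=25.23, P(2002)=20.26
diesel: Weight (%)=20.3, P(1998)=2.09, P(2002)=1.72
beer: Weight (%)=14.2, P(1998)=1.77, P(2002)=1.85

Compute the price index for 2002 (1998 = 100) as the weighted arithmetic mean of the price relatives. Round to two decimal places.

cooking oil: 17.5 × (2.83/2.58) = 17.5 × 1.096899 = 19.1957
tea: 20.9 × (8.29/8.83) = 20.9 × 0.938845 = 19.6219
sugar: 19.6 × (1.18/1.01) = 19.6 × 1.168317 = 22.8990
haircut: 7.5 × (20.26/25.23) = 7.5 × 0.803012 = 6.0226
diesel: 20.3 × (1.72/2.09) = 20.3 × 0.822967 = 16.7062
beer: 14.2 × (1.85/1.77) = 14.2 × 1.045198 = 14.8418
Index = Σ wᵢ·(p₁ᵢ/p₀ᵢ) = 19.1957 + 19.6219 + 22.8990 + 6.0226 + 16.7062 + 14.8418 = 99.2872

99.29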